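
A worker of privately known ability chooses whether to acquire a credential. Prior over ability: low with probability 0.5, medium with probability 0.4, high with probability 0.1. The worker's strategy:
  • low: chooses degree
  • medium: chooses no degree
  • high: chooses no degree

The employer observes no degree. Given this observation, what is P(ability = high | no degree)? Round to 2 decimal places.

P(no degree) = 0.5·0 + 0.4·1 + 0.1·1 = 0.5
P(high | no degree) = (0.1·1) / 0.5 = 0.1 / 0.5 = 0.2

0.20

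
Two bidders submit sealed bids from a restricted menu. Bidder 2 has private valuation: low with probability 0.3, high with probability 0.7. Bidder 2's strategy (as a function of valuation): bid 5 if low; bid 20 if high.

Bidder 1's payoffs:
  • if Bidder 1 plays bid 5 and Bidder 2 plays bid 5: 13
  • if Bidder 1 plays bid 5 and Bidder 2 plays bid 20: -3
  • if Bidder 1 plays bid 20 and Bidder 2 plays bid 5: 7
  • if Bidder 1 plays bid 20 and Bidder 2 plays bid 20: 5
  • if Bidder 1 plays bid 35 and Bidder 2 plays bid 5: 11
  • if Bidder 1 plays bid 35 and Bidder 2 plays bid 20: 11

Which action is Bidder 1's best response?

E[bid 5] = 0.3·(13) + 0.7·(-3) = 1.8
E[bid 20] = 0.3·(7) + 0.7·(5) = 5.6
E[bid 35] = 0.3·(11) + 0.7·(11) = 11
Best response: bid 35 (11 is the largest).

bid 35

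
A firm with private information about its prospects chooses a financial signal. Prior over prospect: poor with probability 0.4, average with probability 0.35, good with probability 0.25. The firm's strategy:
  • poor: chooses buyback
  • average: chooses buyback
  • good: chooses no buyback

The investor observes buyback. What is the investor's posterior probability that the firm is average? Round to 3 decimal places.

Apply Bayes' rule using the sender's strategy as the likelihood.
P(buyback) = 0.4·1 + 0.35·1 + 0.25·0 = 0.75
P(average | buyback) = (0.35·1) / 0.75 = 0.35 / 0.75 = 0.466667

0.467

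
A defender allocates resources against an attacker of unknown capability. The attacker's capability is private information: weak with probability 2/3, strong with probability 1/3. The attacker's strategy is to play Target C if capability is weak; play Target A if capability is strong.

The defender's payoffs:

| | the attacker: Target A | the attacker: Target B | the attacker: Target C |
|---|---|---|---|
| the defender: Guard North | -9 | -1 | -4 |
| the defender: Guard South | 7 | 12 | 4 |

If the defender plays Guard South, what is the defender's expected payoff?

5

E[Guard South] = 2/3·4 + 1/3·7 = 8/3 + 7/3 = 5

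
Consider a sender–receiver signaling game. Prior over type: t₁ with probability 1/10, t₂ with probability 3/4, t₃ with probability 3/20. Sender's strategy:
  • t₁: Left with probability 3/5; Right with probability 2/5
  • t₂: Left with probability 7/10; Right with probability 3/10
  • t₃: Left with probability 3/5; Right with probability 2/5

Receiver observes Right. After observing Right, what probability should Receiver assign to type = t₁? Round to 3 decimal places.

Apply Bayes' rule using the sender's strategy as the likelihood.
P(Right) = (1/10)·(2/5) + (3/4)·(3/10) + (3/20)·(2/5) = 13/40
P(t₁ | Right) = ((1/10)·(2/5)) / (13/40) = (1/25) / (13/40) = 8/65

0.123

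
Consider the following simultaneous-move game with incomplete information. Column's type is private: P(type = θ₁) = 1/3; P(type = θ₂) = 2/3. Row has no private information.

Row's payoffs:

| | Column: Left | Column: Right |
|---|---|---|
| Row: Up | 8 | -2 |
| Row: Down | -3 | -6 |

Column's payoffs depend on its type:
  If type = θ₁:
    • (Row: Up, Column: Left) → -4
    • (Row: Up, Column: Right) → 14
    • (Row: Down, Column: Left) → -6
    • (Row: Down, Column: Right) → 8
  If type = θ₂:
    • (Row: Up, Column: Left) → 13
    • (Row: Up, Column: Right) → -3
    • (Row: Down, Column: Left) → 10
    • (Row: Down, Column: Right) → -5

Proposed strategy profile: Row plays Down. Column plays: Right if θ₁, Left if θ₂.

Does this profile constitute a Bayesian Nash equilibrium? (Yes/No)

Row plays Down: E[Down] = 1/3·(-6) + 2/3·(-3) = -4; E[Up] = 14/3. Not best-responding. ✗
Column (type θ₁), facing Down: Left gives -6, Right gives 8. Proposed Right is best. ✓
Column (type θ₂), facing Down: Left gives 10, Right gives -5. Proposed Left is best. ✓

No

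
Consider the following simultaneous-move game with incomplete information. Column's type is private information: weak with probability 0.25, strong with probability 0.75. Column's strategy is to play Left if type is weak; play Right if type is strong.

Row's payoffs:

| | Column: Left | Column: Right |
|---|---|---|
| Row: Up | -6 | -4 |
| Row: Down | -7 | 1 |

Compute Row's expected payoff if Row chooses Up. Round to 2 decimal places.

-4.50

E[Up] = 0.25·(-6) + 0.75·(-4) = (-1.5) + (-3) = -4.5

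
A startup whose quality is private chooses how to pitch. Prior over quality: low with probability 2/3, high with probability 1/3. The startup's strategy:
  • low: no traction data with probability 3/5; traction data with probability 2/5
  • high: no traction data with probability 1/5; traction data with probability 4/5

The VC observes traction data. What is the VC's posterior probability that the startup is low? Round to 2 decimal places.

Apply Bayes' rule using the sender's strategy as the likelihood.
P(traction data) = (2/3)·(2/5) + (1/3)·(4/5) = 8/15
P(low | traction data) = ((2/3)·(2/5)) / (8/15) = (4/15) / (8/15) = 1/2

0.50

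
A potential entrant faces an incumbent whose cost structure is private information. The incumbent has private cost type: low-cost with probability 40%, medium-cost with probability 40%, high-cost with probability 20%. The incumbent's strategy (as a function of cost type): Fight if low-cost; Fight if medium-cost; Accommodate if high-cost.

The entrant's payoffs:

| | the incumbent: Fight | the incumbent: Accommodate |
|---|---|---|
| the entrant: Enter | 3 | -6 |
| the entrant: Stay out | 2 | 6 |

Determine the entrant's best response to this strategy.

E[Enter] = 0.4·(3) + 0.4·(3) + 0.2·(-6) = 1.2
E[Stay out] = 0.4·(2) + 0.4·(2) + 0.2·(6) = 2.8
Best response: Stay out (2.8 is the largest).

Stay out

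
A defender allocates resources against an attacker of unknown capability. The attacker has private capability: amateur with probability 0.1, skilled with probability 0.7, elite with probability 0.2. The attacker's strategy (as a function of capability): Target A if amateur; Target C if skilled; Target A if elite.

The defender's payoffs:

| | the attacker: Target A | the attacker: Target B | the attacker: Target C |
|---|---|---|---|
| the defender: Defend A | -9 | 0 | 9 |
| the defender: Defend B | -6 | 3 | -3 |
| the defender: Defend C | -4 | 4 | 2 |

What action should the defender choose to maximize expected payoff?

Defend A

E[Defend A] = 0.1·(-9) + 0.7·(9) + 0.2·(-9) = 3.6
E[Defend B] = 0.1·(-6) + 0.7·(-3) + 0.2·(-6) = -3.9
E[Defend C] = 0.1·(-4) + 0.7·(2) + 0.2·(-4) = 0.2
Best response: Defend A (3.6 is the largest).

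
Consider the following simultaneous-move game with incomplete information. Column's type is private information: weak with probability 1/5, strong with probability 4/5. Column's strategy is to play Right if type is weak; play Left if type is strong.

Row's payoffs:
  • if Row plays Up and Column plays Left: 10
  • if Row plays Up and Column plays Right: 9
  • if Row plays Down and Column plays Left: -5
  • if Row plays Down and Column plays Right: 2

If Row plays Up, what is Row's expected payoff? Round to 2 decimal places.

9.80

E[Up] = 1/5·9 + 4/5·10 = 9/5 + 8 = 49/5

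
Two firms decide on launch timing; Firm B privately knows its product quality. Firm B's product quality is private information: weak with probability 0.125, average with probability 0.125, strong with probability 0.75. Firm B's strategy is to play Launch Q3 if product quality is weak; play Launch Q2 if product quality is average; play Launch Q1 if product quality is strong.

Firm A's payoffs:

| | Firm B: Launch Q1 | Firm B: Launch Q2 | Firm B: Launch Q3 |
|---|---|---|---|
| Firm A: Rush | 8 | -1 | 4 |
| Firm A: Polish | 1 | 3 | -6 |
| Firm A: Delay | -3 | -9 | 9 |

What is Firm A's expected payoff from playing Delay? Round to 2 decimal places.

E[Delay] = 0.125·9 + 0.125·(-9) + 0.75·(-3) = 1.125 + (-1.125) + (-2.25) = -2.25

-2.25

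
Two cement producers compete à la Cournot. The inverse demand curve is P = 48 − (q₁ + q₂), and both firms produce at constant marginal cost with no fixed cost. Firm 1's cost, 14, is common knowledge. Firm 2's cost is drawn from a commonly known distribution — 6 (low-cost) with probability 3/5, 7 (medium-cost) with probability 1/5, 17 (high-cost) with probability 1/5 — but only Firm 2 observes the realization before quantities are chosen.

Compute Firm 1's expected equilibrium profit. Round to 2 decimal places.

89.62

Firm 2 with cost c maximizes (48 − (q₁+q₂) − c)·q₂, giving q₂(c) = (48 − c − q₁)/2.
E[c₂] = 3/5·6 + 1/5·7 + 1/5·17 = 8.4
Firm 1's FOC against E[q₂] yields q₁ = (48 − 2·14 + E[c₂])/3 = (48 − 28 + 8.4)/3 = 9.46667.
E[P] = 48 − (q₁ + E[q₂]) = 23.4667; Firm 1's expected profit = (E[P] − 14)·q₁ = (23.4667 − 14)·9.46667 = 89.6178.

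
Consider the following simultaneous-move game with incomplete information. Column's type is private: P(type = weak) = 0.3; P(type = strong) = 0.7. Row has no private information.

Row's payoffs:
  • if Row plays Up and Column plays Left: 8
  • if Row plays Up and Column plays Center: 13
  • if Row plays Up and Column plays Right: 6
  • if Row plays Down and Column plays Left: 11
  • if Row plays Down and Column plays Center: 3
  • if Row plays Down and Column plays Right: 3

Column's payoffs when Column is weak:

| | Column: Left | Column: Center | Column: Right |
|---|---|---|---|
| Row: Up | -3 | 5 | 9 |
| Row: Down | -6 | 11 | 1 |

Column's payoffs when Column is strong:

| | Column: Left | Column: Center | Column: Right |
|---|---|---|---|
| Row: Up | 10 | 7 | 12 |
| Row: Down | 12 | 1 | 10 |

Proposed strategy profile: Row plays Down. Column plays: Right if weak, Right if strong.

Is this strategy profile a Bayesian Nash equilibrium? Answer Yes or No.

A profile is a BNE iff every type of every player is best-responding given beliefs about the other side.
Row plays Down: E[Down] = 0.3·(3) + 0.7·(3) = 3; E[Up] = 6. Not best-responding. ✗
Column (type weak), facing Down: Left gives -6, Center gives 11, Right gives 1. Proposed Right is not best — profitable deviation exists. ✗
Column (type strong), facing Down: Left gives 12, Center gives 1, Right gives 10. Proposed Right is not best — profitable deviation exists. ✗

No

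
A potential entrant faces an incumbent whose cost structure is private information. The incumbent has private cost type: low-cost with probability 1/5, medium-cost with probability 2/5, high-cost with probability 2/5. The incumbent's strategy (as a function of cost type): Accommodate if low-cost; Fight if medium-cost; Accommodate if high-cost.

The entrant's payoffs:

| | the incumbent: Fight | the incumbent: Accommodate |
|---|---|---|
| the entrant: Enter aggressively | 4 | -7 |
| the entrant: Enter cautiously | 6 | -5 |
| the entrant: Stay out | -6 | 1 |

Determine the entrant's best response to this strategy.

E[Enter aggressively] = 1/5·(-7) + 2/5·(4) + 2/5·(-7) = -13/5
E[Enter cautiously] = 1/5·(-5) + 2/5·(6) + 2/5·(-5) = -3/5
E[Stay out] = 1/5·(1) + 2/5·(-6) + 2/5·(1) = -9/5
Best response: Enter cautiously (-3/5 is the largest).

Enter cautiously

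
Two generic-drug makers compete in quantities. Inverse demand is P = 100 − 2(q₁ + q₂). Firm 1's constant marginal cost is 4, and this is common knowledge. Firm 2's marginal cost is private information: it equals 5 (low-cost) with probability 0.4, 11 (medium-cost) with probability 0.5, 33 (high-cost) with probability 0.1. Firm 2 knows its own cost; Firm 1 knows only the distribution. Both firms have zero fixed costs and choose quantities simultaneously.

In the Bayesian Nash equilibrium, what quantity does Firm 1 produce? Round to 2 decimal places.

Type-c best response for Firm 2: q₂(c) = (100 − c)/4 − q₁/2.
Firm 1 maximizes expected profit; its first-order condition is 100 − 4q₁ − 2E[q₂] − 4 = 0.
Substituting E[q₂] and solving: E[c₂] = 10.8, so q₁ = (100 − 2·4 + 10.8)/6 = 17.1333.

17.13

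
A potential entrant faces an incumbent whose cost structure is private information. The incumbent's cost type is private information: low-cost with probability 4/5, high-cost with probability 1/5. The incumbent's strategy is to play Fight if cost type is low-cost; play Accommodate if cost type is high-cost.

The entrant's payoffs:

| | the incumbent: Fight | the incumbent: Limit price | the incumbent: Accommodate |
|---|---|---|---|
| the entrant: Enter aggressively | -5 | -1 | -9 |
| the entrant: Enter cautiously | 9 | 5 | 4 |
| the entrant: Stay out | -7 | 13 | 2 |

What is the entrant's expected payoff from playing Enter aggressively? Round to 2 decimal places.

-5.80

Take the expectation over the incumbent's cost type, weighting each type's action by its prior probability.
E[Enter aggressively] = 4/5·(-5) + 1/5·(-9) = (-4) + (-9/5) = -29/5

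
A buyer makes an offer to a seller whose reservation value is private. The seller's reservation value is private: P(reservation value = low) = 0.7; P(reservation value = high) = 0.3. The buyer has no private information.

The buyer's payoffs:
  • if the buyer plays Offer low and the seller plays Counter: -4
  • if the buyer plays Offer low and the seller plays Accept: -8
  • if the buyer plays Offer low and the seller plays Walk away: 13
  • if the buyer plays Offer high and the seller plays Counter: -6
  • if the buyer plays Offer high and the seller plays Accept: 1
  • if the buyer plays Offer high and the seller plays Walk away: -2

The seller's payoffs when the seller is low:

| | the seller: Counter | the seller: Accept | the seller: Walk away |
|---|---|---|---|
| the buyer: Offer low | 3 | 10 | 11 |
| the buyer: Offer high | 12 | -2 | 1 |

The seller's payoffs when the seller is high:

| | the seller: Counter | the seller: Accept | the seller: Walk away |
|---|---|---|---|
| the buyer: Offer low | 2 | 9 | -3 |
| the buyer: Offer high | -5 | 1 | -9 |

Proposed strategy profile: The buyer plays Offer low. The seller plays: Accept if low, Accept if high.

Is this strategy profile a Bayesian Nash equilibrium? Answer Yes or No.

No

A profile is a BNE iff every type of every player is best-responding given beliefs about the other side.
The buyer plays Offer low: E[Offer low] = 0.7·(-8) + 0.3·(-8) = -8; E[Offer high] = 1. Not best-responding. ✗
The seller (reservation value low), facing Offer low: Counter gives 3, Accept gives 10, Walk away gives 11. Proposed Accept is not best — profitable deviation exists. ✗
The seller (reservation value high), facing Offer low: Counter gives 2, Accept gives 9, Walk away gives -3. Proposed Accept is best. ✓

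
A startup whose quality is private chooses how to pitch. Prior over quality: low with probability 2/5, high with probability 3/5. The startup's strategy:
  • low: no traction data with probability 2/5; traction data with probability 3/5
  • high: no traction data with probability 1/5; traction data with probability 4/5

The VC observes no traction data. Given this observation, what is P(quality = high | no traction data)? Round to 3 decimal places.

0.429

Apply Bayes' rule using the sender's strategy as the likelihood.
P(no traction data) = (2/5)·(2/5) + (3/5)·(1/5) = 7/25
P(high | no traction data) = ((3/5)·(1/5)) / (7/25) = (3/25) / (7/25) = 3/7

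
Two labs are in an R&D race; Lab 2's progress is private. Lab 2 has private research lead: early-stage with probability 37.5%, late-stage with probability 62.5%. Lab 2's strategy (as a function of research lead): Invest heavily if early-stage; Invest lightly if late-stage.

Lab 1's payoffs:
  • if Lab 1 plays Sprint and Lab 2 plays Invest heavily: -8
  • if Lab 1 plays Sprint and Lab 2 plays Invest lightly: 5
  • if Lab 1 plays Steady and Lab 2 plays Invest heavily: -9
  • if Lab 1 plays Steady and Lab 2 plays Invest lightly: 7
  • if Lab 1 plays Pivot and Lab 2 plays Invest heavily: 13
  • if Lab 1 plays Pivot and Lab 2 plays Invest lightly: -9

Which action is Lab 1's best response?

E[Sprint] = 0.375·(-8) + 0.625·(5) = 0.125
E[Steady] = 0.375·(-9) + 0.625·(7) = 1
E[Pivot] = 0.375·(13) + 0.625·(-9) = -0.75
Best response: Steady (1 is the largest).

Steady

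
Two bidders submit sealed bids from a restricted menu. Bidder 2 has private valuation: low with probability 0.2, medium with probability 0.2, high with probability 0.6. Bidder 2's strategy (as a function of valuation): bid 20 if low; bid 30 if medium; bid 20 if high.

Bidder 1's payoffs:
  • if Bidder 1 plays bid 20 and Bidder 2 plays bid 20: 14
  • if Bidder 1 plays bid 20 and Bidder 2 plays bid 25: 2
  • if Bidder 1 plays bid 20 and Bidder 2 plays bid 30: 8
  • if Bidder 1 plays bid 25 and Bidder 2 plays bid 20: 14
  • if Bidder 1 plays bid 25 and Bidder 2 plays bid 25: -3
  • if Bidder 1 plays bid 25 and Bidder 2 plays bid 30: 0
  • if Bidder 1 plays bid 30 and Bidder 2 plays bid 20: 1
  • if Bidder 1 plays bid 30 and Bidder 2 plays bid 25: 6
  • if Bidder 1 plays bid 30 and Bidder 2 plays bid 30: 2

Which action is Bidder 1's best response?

bid 20

E[bid 20] = 0.2·(14) + 0.2·(8) + 0.6·(14) = 12.8
E[bid 25] = 0.2·(14) + 0.2·(0) + 0.6·(14) = 11.2
E[bid 30] = 0.2·(1) + 0.2·(2) + 0.6·(1) = 1.2
Best response: bid 20 (12.8 is the largest).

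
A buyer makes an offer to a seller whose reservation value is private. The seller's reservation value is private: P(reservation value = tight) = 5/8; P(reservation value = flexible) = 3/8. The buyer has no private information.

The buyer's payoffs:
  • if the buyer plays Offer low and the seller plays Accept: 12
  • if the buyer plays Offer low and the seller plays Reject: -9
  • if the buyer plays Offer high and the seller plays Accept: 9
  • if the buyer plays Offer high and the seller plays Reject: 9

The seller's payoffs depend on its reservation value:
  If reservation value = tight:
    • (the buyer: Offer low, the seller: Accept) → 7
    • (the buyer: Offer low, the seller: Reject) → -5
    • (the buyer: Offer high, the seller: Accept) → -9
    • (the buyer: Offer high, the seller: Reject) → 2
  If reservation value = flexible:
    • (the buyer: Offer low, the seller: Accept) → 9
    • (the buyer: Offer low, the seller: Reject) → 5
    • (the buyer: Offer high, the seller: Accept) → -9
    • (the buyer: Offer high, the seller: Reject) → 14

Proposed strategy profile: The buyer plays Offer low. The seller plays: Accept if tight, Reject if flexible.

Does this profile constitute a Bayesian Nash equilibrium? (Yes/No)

A profile is a BNE iff every type of every player is best-responding given beliefs about the other side.
The buyer plays Offer low: E[Offer low] = 5/8·(12) + 3/8·(-9) = 33/8; E[Offer high] = 9. Not best-responding. ✗
The seller (reservation value tight), facing Offer low: Accept gives 7, Reject gives -5. Proposed Accept is best. ✓
The seller (reservation value flexible), facing Offer low: Accept gives 9, Reject gives 5. Proposed Reject is not best — profitable deviation exists. ✗

No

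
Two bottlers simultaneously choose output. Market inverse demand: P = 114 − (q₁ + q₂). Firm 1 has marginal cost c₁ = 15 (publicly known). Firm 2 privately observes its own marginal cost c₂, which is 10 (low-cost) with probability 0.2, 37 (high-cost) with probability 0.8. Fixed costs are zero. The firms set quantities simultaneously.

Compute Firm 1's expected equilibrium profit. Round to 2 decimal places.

1484.82

Each type of Firm 2 best-responds to q₁; Firm 1 best-responds to the expected q₂ over Firm 2's types.
Firm 2 with cost c maximizes (114 − (q₁+q₂) − c)·q₂, giving q₂(c) = (114 − c − q₁)/2.
E[c₂] = 0.2·10 + 0.8·37 = 31.6
Firm 1's FOC against E[q₂] yields q₁ = (114 − 2·15 + E[c₂])/3 = (114 − 30 + 31.6)/3 = 38.5333.
E[P] = 114 − (q₁ + E[q₂]) = 53.5333; Firm 1's expected profit = (E[P] − 15)·q₁ = (53.5333 − 15)·38.5333 = 1484.82.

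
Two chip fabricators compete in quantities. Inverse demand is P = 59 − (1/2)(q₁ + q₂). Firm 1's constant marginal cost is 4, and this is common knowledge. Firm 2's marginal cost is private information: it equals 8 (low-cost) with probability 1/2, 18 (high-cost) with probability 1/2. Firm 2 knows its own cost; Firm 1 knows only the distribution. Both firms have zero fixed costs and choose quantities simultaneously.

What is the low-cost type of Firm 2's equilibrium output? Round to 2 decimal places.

Type-c best response for Firm 2: q₂(c) = (59 − c) − q₁/2.
Firm 1 maximizes expected profit; its first-order condition is 59 − q₁ − (1/2)E[q₂] − 4 = 0.
Substituting E[q₂] and solving: E[c₂] = 13, so q₁ = (59 − 2·4 + 13)/(3/2) = 42.6667.
q₂(low-cost) = (59 − 8 − (1/2)·42.6667) = 29.6667.

29.67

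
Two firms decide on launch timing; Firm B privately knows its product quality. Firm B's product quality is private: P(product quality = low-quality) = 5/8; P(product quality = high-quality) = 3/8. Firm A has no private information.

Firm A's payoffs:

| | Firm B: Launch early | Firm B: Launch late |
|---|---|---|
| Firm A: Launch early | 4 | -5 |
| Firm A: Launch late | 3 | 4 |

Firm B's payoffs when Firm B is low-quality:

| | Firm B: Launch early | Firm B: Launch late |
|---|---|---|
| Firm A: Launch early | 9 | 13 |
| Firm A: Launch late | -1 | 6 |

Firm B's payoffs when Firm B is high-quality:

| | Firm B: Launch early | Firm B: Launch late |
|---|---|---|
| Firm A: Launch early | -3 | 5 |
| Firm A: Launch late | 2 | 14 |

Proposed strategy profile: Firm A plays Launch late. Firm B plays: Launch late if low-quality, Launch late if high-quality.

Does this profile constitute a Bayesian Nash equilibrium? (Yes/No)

Yes

Firm A plays Launch late: E[Launch late] = 5/8·(4) + 3/8·(4) = 4; E[Launch early] = -5. Best-responding. ✓
Firm B (product quality low-quality), facing Launch late: Launch early gives -1, Launch late gives 6. Proposed Launch late is best. ✓
Firm B (product quality high-quality), facing Launch late: Launch early gives 2, Launch late gives 14. Proposed Launch late is best. ✓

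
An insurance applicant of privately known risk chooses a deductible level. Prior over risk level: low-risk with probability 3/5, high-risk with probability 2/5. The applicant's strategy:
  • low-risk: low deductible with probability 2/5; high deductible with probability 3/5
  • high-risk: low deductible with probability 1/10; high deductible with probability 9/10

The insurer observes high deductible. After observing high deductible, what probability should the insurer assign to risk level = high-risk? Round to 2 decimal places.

0.50

P(high deductible) = (3/5)·(3/5) + (2/5)·(9/10) = 18/25
P(high-risk | high deductible) = ((2/5)·(9/10)) / (18/25) = (9/25) / (18/25) = 1/2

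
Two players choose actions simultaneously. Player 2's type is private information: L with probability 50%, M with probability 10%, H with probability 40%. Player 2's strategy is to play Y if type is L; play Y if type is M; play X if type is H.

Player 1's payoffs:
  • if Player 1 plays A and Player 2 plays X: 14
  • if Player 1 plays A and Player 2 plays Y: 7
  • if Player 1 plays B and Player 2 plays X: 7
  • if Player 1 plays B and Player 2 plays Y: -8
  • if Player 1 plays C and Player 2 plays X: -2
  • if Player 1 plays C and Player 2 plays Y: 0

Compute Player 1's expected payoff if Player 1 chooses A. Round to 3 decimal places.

Take the expectation over Player 2's type, weighting each type's action by its prior probability.
E[A] = 0.5·7 + 0.1·7 + 0.4·14 = 3.5 + 0.7 + 5.6 = 9.8

9.800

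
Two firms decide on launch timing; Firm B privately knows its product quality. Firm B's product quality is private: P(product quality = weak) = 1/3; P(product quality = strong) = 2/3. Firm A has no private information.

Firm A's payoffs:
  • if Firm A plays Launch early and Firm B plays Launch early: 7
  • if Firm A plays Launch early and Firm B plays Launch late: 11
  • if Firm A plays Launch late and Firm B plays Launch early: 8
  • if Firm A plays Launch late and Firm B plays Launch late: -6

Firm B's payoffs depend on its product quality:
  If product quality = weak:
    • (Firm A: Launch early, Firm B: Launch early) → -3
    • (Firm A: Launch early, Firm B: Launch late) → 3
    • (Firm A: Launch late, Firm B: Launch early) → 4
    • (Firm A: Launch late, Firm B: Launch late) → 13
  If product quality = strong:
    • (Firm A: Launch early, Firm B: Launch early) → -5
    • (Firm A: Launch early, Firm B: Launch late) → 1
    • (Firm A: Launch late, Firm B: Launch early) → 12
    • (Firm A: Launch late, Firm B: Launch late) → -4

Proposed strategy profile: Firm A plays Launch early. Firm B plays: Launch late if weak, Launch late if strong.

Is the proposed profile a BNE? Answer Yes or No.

Yes

Firm A plays Launch early: E[Launch early] = 1/3·(11) + 2/3·(11) = 11; E[Launch late] = -6. Best-responding. ✓
Firm B (product quality weak), facing Launch early: Launch early gives -3, Launch late gives 3. Proposed Launch late is best. ✓
Firm B (product quality strong), facing Launch early: Launch early gives -5, Launch late gives 1. Proposed Launch late is best. ✓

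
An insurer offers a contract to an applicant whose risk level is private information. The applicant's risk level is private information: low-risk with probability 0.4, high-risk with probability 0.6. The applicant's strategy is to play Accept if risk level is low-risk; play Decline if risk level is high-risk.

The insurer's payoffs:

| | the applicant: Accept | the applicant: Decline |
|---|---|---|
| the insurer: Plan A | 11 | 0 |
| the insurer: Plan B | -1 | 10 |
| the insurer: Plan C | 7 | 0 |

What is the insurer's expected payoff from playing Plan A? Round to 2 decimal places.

4.40

E[Plan A] = 0.4·11 + 0.6·0 = 4.4 + 0 = 4.4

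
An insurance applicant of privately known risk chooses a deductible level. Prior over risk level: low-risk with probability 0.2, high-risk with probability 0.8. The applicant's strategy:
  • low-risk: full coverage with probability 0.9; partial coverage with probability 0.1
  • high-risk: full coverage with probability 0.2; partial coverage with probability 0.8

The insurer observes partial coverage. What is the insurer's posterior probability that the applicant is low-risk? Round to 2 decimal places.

0.03

P(partial coverage) = 0.2·0.1 + 0.8·0.8 = 0.66
P(low-risk | partial coverage) = (0.2·0.1) / 0.66 = 0.02 / 0.66 = 0.030303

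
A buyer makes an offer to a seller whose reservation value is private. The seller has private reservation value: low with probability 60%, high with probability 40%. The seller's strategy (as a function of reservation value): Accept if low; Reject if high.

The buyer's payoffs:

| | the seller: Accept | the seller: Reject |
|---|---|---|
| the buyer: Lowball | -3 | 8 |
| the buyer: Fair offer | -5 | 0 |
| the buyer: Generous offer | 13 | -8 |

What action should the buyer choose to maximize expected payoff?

Generous offer

E[Lowball] = 0.6·(-3) + 0.4·(8) = 1.4
E[Fair offer] = 0.6·(-5) + 0.4·(0) = -3
E[Generous offer] = 0.6·(13) + 0.4·(-8) = 4.6
Best response: Generous offer (4.6 is the largest).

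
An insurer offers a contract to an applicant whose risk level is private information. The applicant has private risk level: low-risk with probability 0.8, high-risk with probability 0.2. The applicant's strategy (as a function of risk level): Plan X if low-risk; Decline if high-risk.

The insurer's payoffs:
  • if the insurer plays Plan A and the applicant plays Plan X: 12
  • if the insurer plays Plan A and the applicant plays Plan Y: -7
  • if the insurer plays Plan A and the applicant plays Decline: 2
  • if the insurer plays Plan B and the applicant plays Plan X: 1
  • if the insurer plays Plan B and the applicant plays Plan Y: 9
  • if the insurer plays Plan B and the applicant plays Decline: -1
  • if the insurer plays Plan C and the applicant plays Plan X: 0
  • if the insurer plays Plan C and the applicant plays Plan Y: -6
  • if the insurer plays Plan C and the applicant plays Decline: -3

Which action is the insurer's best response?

Plan A

Compute the insurer's expected payoff for each action, taking the expectation over the applicant's type.
E[Plan A] = 0.8·(12) + 0.2·(2) = 10
E[Plan B] = 0.8·(1) + 0.2·(-1) = 0.6
E[Plan C] = 0.8·(0) + 0.2·(-3) = -0.6
Best response: Plan A (10 is the largest).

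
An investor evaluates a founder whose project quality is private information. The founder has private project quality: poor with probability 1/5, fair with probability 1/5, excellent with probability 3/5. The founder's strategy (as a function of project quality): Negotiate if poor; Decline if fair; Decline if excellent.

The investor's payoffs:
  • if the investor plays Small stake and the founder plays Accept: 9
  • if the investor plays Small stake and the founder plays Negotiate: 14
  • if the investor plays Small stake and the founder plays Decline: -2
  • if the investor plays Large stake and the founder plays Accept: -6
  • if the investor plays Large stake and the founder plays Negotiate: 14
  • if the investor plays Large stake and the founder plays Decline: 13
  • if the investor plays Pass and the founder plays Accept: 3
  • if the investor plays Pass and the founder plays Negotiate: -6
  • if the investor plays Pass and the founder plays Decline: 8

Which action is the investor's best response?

E[Small stake] = 1/5·(14) + 1/5·(-2) + 3/5·(-2) = 6/5
E[Large stake] = 1/5·(14) + 1/5·(13) + 3/5·(13) = 66/5
E[Pass] = 1/5·(-6) + 1/5·(8) + 3/5·(8) = 26/5
Best response: Large stake (66/5 is the largest).

Large stake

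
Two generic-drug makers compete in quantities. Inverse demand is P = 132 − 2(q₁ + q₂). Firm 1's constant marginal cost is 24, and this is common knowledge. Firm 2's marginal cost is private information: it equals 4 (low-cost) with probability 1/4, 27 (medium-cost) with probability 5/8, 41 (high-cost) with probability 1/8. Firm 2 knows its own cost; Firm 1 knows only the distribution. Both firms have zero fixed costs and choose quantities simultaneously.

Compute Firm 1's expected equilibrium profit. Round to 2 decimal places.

Firm 2 with cost c maximizes (132 − 2(q₁+q₂) − c)·q₂, giving q₂(c) = (132 − c − 2q₁)/4.
E[c₂] = 1/4·4 + 5/8·27 + 1/8·41 = 23
Firm 1's FOC against E[q₂] yields q₁ = (132 − 2·24 + E[c₂])/6 = (132 − 48 + 23)/6 = 17.8333.
E[P] = 132 − 2·(q₁ + E[q₂]) = 59.6667; Firm 1's expected profit = (E[P] − 24)·q₁ = (59.6667 − 24)·17.8333 = 636.056.

636.06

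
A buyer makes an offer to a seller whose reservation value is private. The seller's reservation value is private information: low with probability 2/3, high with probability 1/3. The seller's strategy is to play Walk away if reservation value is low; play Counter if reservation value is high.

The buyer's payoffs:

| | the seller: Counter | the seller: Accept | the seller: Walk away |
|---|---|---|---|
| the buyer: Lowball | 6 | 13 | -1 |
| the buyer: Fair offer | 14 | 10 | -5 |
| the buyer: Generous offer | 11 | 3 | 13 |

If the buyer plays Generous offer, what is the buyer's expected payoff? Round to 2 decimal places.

12.33

E[Generous offer] = 2/3·13 + 1/3·11 = 26/3 + 11/3 = 37/3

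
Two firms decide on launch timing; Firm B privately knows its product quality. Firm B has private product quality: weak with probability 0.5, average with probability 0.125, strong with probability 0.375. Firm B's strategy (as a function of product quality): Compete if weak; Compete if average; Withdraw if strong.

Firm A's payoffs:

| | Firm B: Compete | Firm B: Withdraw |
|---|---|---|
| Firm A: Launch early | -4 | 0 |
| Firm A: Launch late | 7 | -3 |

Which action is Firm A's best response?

Launch late

E[Launch early] = 0.5·(-4) + 0.125·(-4) + 0.375·(0) = -2.5
E[Launch late] = 0.5·(7) + 0.125·(7) + 0.375·(-3) = 3.25
Best response: Launch late (3.25 is the largest).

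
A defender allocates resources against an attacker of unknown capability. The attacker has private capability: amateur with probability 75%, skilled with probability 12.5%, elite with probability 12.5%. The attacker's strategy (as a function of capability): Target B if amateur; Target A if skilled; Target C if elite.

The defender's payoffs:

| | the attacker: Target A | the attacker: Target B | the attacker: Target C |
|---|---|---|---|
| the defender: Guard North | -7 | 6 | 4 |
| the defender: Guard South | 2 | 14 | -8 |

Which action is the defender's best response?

E[Guard North] = 0.75·(6) + 0.125·(-7) + 0.125·(4) = 4.125
E[Guard South] = 0.75·(14) + 0.125·(2) + 0.125·(-8) = 9.75
Best response: Guard South (9.75 is the largest).

Guard South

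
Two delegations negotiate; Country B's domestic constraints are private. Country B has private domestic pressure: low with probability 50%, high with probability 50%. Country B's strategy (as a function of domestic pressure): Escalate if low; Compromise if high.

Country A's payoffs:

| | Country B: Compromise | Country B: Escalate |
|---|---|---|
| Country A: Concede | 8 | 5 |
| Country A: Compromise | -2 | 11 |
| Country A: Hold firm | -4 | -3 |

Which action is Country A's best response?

Concede

E[Concede] = 0.5·(5) + 0.5·(8) = 6.5
E[Compromise] = 0.5·(11) + 0.5·(-2) = 4.5
E[Hold firm] = 0.5·(-3) + 0.5·(-4) = -3.5
Best response: Concede (6.5 is the largest).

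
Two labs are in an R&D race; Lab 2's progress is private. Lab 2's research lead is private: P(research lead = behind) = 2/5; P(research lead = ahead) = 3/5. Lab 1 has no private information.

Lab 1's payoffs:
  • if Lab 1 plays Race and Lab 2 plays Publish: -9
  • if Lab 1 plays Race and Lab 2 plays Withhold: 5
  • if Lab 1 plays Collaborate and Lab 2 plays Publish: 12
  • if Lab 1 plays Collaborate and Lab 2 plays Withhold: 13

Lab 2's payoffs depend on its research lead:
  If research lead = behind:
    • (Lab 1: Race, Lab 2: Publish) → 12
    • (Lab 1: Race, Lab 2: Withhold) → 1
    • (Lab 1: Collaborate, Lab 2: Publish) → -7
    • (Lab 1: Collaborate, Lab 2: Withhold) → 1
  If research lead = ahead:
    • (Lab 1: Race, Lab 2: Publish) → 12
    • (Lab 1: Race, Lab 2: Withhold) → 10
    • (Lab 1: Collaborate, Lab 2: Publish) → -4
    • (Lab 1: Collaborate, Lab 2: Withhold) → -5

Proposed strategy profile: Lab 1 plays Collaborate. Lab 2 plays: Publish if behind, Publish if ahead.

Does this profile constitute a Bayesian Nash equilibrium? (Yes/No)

No

Lab 1 plays Collaborate: E[Collaborate] = 2/5·(12) + 3/5·(12) = 12; E[Race] = -9. Best-responding. ✓
Lab 2 (research lead behind), facing Collaborate: Publish gives -7, Withhold gives 1. Proposed Publish is not best — profitable deviation exists. ✗
Lab 2 (research lead ahead), facing Collaborate: Publish gives -4, Withhold gives -5. Proposed Publish is best. ✓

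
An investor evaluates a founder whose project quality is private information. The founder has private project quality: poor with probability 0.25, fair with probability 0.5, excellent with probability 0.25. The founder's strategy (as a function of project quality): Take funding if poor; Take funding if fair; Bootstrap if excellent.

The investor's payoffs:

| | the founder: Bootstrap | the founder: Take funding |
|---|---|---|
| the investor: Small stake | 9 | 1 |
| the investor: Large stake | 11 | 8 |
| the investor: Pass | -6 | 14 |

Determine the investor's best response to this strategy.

Compute the investor's expected payoff for each action, taking the expectation over the founder's type.
E[Small stake] = 0.25·(1) + 0.5·(1) + 0.25·(9) = 3
E[Large stake] = 0.25·(8) + 0.5·(8) + 0.25·(11) = 8.75
E[Pass] = 0.25·(14) + 0.5·(14) + 0.25·(-6) = 9
Best response: Pass (9 is the largest).

Pass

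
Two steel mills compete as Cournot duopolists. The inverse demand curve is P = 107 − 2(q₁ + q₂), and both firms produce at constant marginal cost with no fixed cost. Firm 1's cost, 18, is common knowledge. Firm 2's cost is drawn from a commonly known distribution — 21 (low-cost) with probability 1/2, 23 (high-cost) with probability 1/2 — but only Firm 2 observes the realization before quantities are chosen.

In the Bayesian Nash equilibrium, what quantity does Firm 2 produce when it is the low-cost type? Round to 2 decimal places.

Firm 2 with cost c maximizes (107 − 2(q₁+q₂) − c)·q₂, giving q₂(c) = (107 − c − 2q₁)/4.
E[c₂] = 1/2·21 + 1/2·23 = 22
Firm 1's FOC against E[q₂] yields q₁ = (107 − 2·18 + E[c₂])/6 = (107 − 36 + 22)/6 = 15.5.
q₂(low-cost) = (107 − 21 − 2·15.5)/4 = 13.75.

13.75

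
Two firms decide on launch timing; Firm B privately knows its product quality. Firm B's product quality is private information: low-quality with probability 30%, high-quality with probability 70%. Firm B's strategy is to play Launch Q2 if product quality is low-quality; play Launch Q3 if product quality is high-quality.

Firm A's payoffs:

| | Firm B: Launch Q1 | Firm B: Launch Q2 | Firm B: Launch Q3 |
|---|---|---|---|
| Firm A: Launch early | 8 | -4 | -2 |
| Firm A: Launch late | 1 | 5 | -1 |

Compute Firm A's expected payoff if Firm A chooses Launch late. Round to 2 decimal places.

Take the expectation over Firm B's product quality, weighting each type's action by its prior probability.
E[Launch late] = 0.3·5 + 0.7·(-1) = 1.5 + (-0.7) = 0.8

0.80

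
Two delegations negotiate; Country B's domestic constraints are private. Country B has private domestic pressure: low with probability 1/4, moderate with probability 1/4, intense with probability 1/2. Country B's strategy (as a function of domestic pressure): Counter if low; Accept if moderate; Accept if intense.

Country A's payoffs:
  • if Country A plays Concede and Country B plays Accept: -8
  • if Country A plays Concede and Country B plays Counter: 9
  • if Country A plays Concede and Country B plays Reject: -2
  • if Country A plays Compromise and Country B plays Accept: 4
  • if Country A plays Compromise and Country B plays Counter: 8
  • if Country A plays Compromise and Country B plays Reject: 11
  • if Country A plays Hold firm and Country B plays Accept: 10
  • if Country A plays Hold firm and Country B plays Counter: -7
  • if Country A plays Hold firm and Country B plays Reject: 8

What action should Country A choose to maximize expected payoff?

E[Concede] = 1/4·(9) + 1/4·(-8) + 1/2·(-8) = -15/4
E[Compromise] = 1/4·(8) + 1/4·(4) + 1/2·(4) = 5
E[Hold firm] = 1/4·(-7) + 1/4·(10) + 1/2·(10) = 23/4
Best response: Hold firm (23/4 is the largest).

Hold firm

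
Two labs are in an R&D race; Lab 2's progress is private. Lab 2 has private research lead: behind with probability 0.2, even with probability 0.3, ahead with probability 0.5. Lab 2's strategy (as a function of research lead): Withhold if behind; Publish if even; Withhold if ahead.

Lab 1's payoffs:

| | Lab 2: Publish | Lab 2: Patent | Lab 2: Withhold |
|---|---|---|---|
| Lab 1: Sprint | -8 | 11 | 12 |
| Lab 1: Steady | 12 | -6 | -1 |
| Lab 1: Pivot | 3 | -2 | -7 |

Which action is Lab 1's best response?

Compute Lab 1's expected payoff for each action, taking the expectation over Lab 2's type.
E[Sprint] = 0.2·(12) + 0.3·(-8) + 0.5·(12) = 6
E[Steady] = 0.2·(-1) + 0.3·(12) + 0.5·(-1) = 2.9
E[Pivot] = 0.2·(-7) + 0.3·(3) + 0.5·(-7) = -4
Best response: Sprint (6 is the largest).

Sprint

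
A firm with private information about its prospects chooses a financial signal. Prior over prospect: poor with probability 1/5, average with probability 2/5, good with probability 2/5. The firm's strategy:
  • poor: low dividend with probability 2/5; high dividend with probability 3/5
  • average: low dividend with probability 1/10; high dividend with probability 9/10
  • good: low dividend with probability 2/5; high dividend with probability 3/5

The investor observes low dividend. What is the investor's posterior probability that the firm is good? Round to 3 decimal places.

Apply Bayes' rule using the sender's strategy as the likelihood.
P(low dividend) = (1/5)·(2/5) + (2/5)·(1/10) + (2/5)·(2/5) = 7/25
P(good | low dividend) = ((2/5)·(2/5)) / (7/25) = (4/25) / (7/25) = 4/7

0.571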